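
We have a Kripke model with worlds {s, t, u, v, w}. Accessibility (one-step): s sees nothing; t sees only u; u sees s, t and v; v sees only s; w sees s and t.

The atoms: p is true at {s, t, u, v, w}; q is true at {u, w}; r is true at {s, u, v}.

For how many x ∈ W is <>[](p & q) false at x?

2

s: no successors, so <>[](p & q) fails. ✗
t: successors {u}; [](p & q) there: u:F. ✗
u: successors {s, t, v}; [](p & q) there: s:T, t:T, v:F. ✓
v: successors {s}; [](p & q) there: s:T. ✓
w: successors {s, t}; [](p & q) there: s:T, t:T. ✓
Satisfying worlds: {u, v, w}.
So <>[](p & q) fails at the other 2 worlds.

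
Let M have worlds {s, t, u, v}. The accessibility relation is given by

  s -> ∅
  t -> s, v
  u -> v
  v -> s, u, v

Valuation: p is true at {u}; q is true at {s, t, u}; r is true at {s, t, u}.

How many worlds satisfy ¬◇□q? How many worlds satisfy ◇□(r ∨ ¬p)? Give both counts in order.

For ¬◇□q:
s: ◇□q is F. ✓
t: ◇□q is T. ✗
u: ◇□q is F. ✓
v: ◇□q is T. ✗
— 2 worlds.
For ◇□(r ∨ ¬p):
s: no successors, so ◇□(r ∨ ¬p) fails. ✗
t: successors {s, v}; □(r ∨ ¬p) there: s:T, v:T. ✓
u: successors {v}; □(r ∨ ¬p) there: v:T. ✓
v: successors {s, u, v}; □(r ∨ ¬p) there: s:T, u:T, v:T. ✓
— 3 worlds.

2 and 3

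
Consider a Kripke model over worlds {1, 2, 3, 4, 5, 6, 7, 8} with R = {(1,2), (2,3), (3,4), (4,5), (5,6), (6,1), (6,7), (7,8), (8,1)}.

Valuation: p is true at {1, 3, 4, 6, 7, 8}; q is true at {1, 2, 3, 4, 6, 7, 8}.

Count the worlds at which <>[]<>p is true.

5

1: successors {2}; []<>p there: 2:T. ✓
2: successors {3}; []<>p there: 3:F. ✗
3: successors {4}; []<>p there: 4:T. ✓
4: successors {5}; []<>p there: 5:T. ✓
5: successors {6}; []<>p there: 6:F. ✗
6: successors {1, 7}; []<>p there: 1:T, 7:T. ✓
7: successors {8}; []<>p there: 8:F. ✗
8: successors {1}; []<>p there: 1:T. ✓
Satisfying worlds: {1, 3, 4, 6, 8}.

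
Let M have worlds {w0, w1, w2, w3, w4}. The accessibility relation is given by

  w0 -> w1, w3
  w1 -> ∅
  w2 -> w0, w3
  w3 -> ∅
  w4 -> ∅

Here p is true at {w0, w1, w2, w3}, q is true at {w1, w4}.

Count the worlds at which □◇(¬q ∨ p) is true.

w0: successors {w1, w3}; ◇(¬q ∨ p) there: w1:F, w3:F. ✗
w1: no successors, so □◇(¬q ∨ p) holds vacuously. ✓
w2: successors {w0, w3}; ◇(¬q ∨ p) there: w0:T, w3:F. ✗
w3: no successors, so □◇(¬q ∨ p) holds vacuously. ✓
w4: no successors, so □◇(¬q ∨ p) holds vacuously. ✓
Satisfying worlds: {w1, w3, w4}.

3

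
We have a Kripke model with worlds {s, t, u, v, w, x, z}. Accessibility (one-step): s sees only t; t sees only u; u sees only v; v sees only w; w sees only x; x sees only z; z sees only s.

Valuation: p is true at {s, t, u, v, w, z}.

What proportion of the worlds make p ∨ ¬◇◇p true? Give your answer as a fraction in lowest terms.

s: p is T, ¬◇◇p is F. ✓
t: p is T, ¬◇◇p is F. ✓
u: p is T, ¬◇◇p is F. ✓
v: p is T, ¬◇◇p is T. ✓
w: p is T, ¬◇◇p is F. ✓
x: p is F, ¬◇◇p is F. ✗
z: p is T, ¬◇◇p is F. ✓
That's 6 of 7 worlds, so 6/7.

6/7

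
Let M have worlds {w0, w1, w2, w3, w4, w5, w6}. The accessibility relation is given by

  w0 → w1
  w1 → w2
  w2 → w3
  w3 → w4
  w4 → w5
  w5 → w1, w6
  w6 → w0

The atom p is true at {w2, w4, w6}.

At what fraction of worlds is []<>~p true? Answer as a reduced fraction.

w0: successors {w1}; <>~p there: w1:F. ✗
w1: successors {w2}; <>~p there: w2:T. ✓
w2: successors {w3}; <>~p there: w3:F. ✗
w3: successors {w4}; <>~p there: w4:T. ✓
w4: successors {w5}; <>~p there: w5:T. ✓
w5: successors {w1, w6}; <>~p there: w1:F, w6:T. ✗
w6: successors {w0}; <>~p there: w0:T. ✓
That's 4 of 7 worlds, so 4/7.

4/7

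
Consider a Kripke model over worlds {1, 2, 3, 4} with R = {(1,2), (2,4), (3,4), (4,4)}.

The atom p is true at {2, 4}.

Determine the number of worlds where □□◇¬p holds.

1: successors {2}; □◇¬p there: 2:F. ✗
2: successors {4}; □◇¬p there: 4:F. ✗
3: successors {4}; □◇¬p there: 4:F. ✗
4: successors {4}; □◇¬p there: 4:F. ✗
Satisfying worlds: ∅.

0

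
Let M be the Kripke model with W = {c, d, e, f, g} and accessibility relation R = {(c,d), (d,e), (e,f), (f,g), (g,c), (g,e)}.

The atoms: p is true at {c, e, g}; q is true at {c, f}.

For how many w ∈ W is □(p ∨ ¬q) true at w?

4

c: successors {d}; p ∨ ¬q there: d:T. ✓
d: successors {e}; p ∨ ¬q there: e:T. ✓
e: successors {f}; p ∨ ¬q there: f:F. ✗
f: successors {g}; p ∨ ¬q there: g:T. ✓
g: successors {c, e}; p ∨ ¬q there: c:T, e:T. ✓
Satisfying worlds: {c, d, f, g}.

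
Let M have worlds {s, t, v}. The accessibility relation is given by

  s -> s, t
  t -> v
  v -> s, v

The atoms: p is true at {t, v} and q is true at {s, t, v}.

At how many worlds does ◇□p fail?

2

s: successors {s, t}; □p there: s:F, t:T. ✓
t: successors {v}; □p there: v:F. ✗
v: successors {s, v}; □p there: s:F, v:F. ✗
Satisfying worlds: {s}.
So ◇□p fails at the other 2 worlds.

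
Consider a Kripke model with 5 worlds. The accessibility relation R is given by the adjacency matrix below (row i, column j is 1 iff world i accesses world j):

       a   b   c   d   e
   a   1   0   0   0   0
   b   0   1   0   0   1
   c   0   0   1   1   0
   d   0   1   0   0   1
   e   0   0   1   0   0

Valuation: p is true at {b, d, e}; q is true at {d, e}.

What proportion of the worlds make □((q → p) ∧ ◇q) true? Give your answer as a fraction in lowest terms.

2/5

a: successors {a}; (q → p) ∧ ◇q there: a:F. ✗
b: successors {b, e}; (q → p) ∧ ◇q there: b:T, e:F. ✗
c: successors {c, d}; (q → p) ∧ ◇q there: c:T, d:T. ✓
d: successors {b, e}; (q → p) ∧ ◇q there: b:T, e:F. ✗
e: successors {c}; (q → p) ∧ ◇q there: c:T. ✓
That's 2 of 5 worlds, so 2/5.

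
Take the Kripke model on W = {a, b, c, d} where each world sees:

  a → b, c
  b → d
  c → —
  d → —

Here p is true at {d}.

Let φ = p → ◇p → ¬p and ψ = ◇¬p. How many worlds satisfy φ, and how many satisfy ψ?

4 and 1

For p → ◇p → ¬p:
a: p is F, ◇p → ¬p is T. ✓
b: p is F, ◇p → ¬p is T. ✓
c: p is F, ◇p → ¬p is T. ✓
d: p is T, ◇p → ¬p is T. ✓
— 4 worlds.
For ◇¬p:
a: successors {b, c}; ¬p there: b:T, c:T. ✓
b: successors {d}; ¬p there: d:F. ✗
c: no successors, so ◇¬p fails. ✗
d: no successors, so ◇¬p fails. ✗
— 1 world.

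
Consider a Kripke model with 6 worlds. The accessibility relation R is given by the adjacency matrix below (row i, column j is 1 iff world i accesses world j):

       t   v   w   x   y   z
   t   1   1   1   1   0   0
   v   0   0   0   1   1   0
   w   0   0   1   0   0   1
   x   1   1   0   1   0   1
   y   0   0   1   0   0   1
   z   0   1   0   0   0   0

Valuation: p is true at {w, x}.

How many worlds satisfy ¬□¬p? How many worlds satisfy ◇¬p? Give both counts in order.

For ¬□¬p:
t: □¬p is F. ✓
v: □¬p is F. ✓
w: □¬p is F. ✓
x: □¬p is F. ✓
y: □¬p is F. ✓
z: □¬p is T. ✗
— 5 worlds.
For ◇¬p:
t: successors {t, v, w, x}; ¬p there: t:T, v:T, w:F, x:F. ✓
v: successors {x, y}; ¬p there: x:F, y:T. ✓
w: successors {w, z}; ¬p there: w:F, z:T. ✓
x: successors {t, v, x, z}; ¬p there: t:T, v:T, x:F, z:T. ✓
y: successors {w, z}; ¬p there: w:F, z:T. ✓
z: successors {v}; ¬p there: v:T. ✓
— 6 worlds.

5 and 6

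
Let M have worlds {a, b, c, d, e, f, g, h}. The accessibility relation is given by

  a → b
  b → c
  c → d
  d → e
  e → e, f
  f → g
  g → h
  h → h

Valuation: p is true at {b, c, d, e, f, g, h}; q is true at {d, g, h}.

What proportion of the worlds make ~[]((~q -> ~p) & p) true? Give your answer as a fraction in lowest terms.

a: []((~q -> ~p) & p) is F. ✓
b: []((~q -> ~p) & p) is F. ✓
c: []((~q -> ~p) & p) is T. ✗
d: []((~q -> ~p) & p) is F. ✓
e: []((~q -> ~p) & p) is F. ✓
f: []((~q -> ~p) & p) is T. ✗
g: []((~q -> ~p) & p) is T. ✗
h: []((~q -> ~p) & p) is T. ✗
That's 4 of 8 worlds, so 4/8 = 1/2.

1/2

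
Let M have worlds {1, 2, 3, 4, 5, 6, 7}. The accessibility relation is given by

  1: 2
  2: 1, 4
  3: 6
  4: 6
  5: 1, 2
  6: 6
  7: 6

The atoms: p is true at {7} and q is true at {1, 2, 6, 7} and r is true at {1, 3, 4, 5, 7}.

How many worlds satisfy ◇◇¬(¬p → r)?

6

1: successors {2}; ◇¬(¬p → r) there: 2:F. ✗
2: successors {1, 4}; ◇¬(¬p → r) there: 1:T, 4:T. ✓
3: successors {6}; ◇¬(¬p → r) there: 6:T. ✓
4: successors {6}; ◇¬(¬p → r) there: 6:T. ✓
5: successors {1, 2}; ◇¬(¬p → r) there: 1:T, 2:F. ✓
6: successors {6}; ◇¬(¬p → r) there: 6:T. ✓
7: successors {6}; ◇¬(¬p → r) there: 6:T. ✓
Satisfying worlds: {2, 3, 4, 5, 6, 7}.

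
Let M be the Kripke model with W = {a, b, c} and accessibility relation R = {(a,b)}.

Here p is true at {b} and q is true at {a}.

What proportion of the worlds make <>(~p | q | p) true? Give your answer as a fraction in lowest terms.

a: successors {b}; ~p | q | p there: b:T. ✓
b: no successors, so <>(~p | q | p) fails. ✗
c: no successors, so <>(~p | q | p) fails. ✗
That's 1 of 3 worlds, so 1/3.

1/3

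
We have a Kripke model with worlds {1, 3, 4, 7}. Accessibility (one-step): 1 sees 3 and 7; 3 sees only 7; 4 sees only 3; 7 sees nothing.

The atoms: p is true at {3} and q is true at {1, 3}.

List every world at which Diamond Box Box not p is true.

1: successors {3, 7}; Box Box not p there: 3:T, 7:T. ✓
3: successors {7}; Box Box not p there: 7:T. ✓
4: successors {3}; Box Box not p there: 3:T. ✓
7: no successors, so Diamond Box Box not p fails. ✗

{1, 3, 4}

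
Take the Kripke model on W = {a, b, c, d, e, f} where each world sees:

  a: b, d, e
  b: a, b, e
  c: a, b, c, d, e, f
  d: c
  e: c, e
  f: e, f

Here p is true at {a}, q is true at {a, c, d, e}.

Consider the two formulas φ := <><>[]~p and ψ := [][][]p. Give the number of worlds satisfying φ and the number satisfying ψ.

6 and 0

For <><>[]~p:
a: successors {b, d, e}; <>[]~p there: b:T, d:F, e:T. ✓
b: successors {a, b, e}; <>[]~p there: a:T, b:T, e:T. ✓
c: successors {a, b, c, d, e, f}; <>[]~p there: a:T, b:T, c:T, d:F, e:T, f:T. ✓
d: successors {c}; <>[]~p there: c:T. ✓
e: successors {c, e}; <>[]~p there: c:T, e:T. ✓
f: successors {e, f}; <>[]~p there: e:T, f:T. ✓
— 6 worlds.
For [][][]p:
a: successors {b, d, e}; [][]p there: b:F, d:F, e:F. ✗
b: successors {a, b, e}; [][]p there: a:F, b:F, e:F. ✗
c: successors {a, b, c, d, e, f}; [][]p there: a:F, b:F, c:F, d:F, e:F, f:F. ✗
d: successors {c}; [][]p there: c:F. ✗
e: successors {c, e}; [][]p there: c:F, e:F. ✗
f: successors {e, f}; [][]p there: e:F, f:F. ✗
— 0 worlds.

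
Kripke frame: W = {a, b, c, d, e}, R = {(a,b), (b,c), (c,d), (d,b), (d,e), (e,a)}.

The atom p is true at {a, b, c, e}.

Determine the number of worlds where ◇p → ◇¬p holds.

a: ◇p is T, ◇¬p is F. ✗
b: ◇p is T, ◇¬p is F. ✗
c: ◇p is F, ◇¬p is T. ✓
d: ◇p is T, ◇¬p is F. ✗
e: ◇p is T, ◇¬p is F. ✗
Satisfying worlds: {c}.

1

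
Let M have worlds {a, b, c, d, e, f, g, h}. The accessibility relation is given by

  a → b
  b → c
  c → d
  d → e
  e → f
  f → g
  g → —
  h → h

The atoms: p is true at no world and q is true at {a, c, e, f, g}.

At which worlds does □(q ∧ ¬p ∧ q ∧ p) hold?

a: successors {b}; q ∧ ¬p ∧ q ∧ p there: b:F. ✗
b: successors {c}; q ∧ ¬p ∧ q ∧ p there: c:F. ✗
c: successors {d}; q ∧ ¬p ∧ q ∧ p there: d:F. ✗
d: successors {e}; q ∧ ¬p ∧ q ∧ p there: e:F. ✗
e: successors {f}; q ∧ ¬p ∧ q ∧ p there: f:F. ✗
f: successors {g}; q ∧ ¬p ∧ q ∧ p there: g:F. ✗
g: no successors, so □(q ∧ ¬p ∧ q ∧ p) holds vacuously. ✓
h: successors {h}; q ∧ ¬p ∧ q ∧ p there: h:F. ✗

{g}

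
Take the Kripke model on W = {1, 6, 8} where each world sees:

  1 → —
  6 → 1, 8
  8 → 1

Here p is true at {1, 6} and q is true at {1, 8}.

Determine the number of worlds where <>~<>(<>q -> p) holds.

2

1: no successors, so <>~<>(<>q -> p) fails. ✗
6: successors {1, 8}; ~<>(<>q -> p) there: 1:T, 8:F. ✓
8: successors {1}; ~<>(<>q -> p) there: 1:T. ✓
Satisfying worlds: {6, 8}.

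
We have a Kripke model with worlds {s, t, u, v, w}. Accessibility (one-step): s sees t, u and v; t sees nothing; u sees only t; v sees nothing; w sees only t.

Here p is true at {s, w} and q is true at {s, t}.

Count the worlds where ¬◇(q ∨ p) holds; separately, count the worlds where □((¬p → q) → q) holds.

For ¬◇(q ∨ p):
s: ◇(q ∨ p) is T. ✗
t: ◇(q ∨ p) is F. ✓
u: ◇(q ∨ p) is T. ✗
v: ◇(q ∨ p) is F. ✓
w: ◇(q ∨ p) is T. ✗
— 2 worlds.
For □((¬p → q) → q):
s: successors {t, u, v}; (¬p → q) → q there: t:T, u:T, v:T. ✓
t: no successors, so □((¬p → q) → q) holds vacuously. ✓
u: successors {t}; (¬p → q) → q there: t:T. ✓
v: no successors, so □((¬p → q) → q) holds vacuously. ✓
w: successors {t}; (¬p → q) → q there: t:T. ✓
— 5 worlds.

2 and 5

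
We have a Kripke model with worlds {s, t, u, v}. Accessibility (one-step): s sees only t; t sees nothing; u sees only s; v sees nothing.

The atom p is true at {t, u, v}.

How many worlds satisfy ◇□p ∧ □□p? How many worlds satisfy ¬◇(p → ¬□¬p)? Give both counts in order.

For ◇□p ∧ □□p:
s: ◇□p is T, □□p is T. ✓
t: ◇□p is F, □□p is T. ✗
u: ◇□p is T, □□p is T. ✓
v: ◇□p is F, □□p is T. ✗
— 2 worlds.
For ¬◇(p → ¬□¬p):
s: ◇(p → ¬□¬p) is F. ✓
t: ◇(p → ¬□¬p) is F. ✓
u: ◇(p → ¬□¬p) is T. ✗
v: ◇(p → ¬□¬p) is F. ✓
— 3 worlds.

2 and 3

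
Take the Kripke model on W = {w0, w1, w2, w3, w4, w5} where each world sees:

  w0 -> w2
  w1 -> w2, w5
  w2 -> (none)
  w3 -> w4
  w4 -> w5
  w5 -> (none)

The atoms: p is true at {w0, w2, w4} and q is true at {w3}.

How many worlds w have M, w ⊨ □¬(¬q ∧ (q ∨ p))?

w0: successors {w2}; ¬(¬q ∧ (q ∨ p)) there: w2:F. ✗
w1: successors {w2, w5}; ¬(¬q ∧ (q ∨ p)) there: w2:F, w5:T. ✗
w2: no successors, so □¬(¬q ∧ (q ∨ p)) holds vacuously. ✓
w3: successors {w4}; ¬(¬q ∧ (q ∨ p)) there: w4:F. ✗
w4: successors {w5}; ¬(¬q ∧ (q ∨ p)) there: w5:T. ✓
w5: no successors, so □¬(¬q ∧ (q ∨ p)) holds vacuously. ✓
Satisfying worlds: {w2, w4, w5}.

3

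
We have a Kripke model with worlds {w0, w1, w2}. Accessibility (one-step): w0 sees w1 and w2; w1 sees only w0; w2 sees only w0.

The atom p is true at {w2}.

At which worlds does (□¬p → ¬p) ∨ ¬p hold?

{w0, w1}

w0: □¬p → ¬p is T, ¬p is T. ✓
w1: □¬p → ¬p is T, ¬p is T. ✓
w2: □¬p → ¬p is F, ¬p is F. ✗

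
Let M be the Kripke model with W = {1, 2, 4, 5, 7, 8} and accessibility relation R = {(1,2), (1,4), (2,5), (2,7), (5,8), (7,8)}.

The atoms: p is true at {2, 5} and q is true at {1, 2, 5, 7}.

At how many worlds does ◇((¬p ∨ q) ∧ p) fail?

4

1: successors {2, 4}; (¬p ∨ q) ∧ p there: 2:T, 4:F. ✓
2: successors {5, 7}; (¬p ∨ q) ∧ p there: 5:T, 7:F. ✓
4: no successors, so ◇((¬p ∨ q) ∧ p) fails. ✗
5: successors {8}; (¬p ∨ q) ∧ p there: 8:F. ✗
7: successors {8}; (¬p ∨ q) ∧ p there: 8:F. ✗
8: no successors, so ◇((¬p ∨ q) ∧ p) fails. ✗
Satisfying worlds: {1, 2}.
So ◇((¬p ∨ q) ∧ p) fails at the other 4 worlds.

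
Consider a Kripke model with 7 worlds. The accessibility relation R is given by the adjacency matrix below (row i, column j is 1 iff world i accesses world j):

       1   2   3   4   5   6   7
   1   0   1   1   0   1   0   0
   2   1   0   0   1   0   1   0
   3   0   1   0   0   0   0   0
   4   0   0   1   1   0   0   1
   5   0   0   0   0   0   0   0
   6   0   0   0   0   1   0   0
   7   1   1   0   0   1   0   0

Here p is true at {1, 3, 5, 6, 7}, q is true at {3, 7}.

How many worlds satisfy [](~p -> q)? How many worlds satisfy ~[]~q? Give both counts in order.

For [](~p -> q):
1: successors {2, 3, 5}; ~p -> q there: 2:F, 3:T, 5:T. ✗
2: successors {1, 4, 6}; ~p -> q there: 1:T, 4:F, 6:T. ✗
3: successors {2}; ~p -> q there: 2:F. ✗
4: successors {3, 4, 7}; ~p -> q there: 3:T, 4:F, 7:T. ✗
5: no successors, so [](~p -> q) holds vacuously. ✓
6: successors {5}; ~p -> q there: 5:T. ✓
7: successors {1, 2, 5}; ~p -> q there: 1:T, 2:F, 5:T. ✗
— 2 worlds.
For ~[]~q:
1: []~q is F. ✓
2: []~q is T. ✗
3: []~q is T. ✗
4: []~q is F. ✓
5: []~q is T. ✗
6: []~q is T. ✗
7: []~q is T. ✗
— 2 worlds.

2 and 2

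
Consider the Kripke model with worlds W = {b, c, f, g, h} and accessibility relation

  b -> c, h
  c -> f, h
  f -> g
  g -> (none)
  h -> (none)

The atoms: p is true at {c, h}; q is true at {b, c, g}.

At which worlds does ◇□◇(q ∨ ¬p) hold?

b: successors {c, h}; □◇(q ∨ ¬p) there: c:F, h:T. ✓
c: successors {f, h}; □◇(q ∨ ¬p) there: f:F, h:T. ✓
f: successors {g}; □◇(q ∨ ¬p) there: g:T. ✓
g: no successors, so ◇□◇(q ∨ ¬p) fails. ✗
h: no successors, so ◇□◇(q ∨ ¬p) fails. ✗

{b, c, f}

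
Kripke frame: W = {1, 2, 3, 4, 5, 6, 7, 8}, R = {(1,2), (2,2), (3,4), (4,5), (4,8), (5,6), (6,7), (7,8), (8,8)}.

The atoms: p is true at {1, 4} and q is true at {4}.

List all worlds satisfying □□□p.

∅

1: successors {2}; □□p there: 2:F. ✗
2: successors {2}; □□p there: 2:F. ✗
3: successors {4}; □□p there: 4:F. ✗
4: successors {5, 8}; □□p there: 5:F, 8:F. ✗
5: successors {6}; □□p there: 6:F. ✗
6: successors {7}; □□p there: 7:F. ✗
7: successors {8}; □□p there: 8:F. ✗
8: successors {8}; □□p there: 8:F. ✗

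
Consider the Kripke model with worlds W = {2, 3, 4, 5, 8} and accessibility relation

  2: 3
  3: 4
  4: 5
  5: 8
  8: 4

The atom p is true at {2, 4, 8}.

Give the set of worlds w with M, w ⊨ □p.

{3, 5, 8}

2: successors {3}; p there: 3:F. ✗
3: successors {4}; p there: 4:T. ✓
4: successors {5}; p there: 5:F. ✗
5: successors {8}; p there: 8:T. ✓
8: successors {4}; p there: 4:T. ✓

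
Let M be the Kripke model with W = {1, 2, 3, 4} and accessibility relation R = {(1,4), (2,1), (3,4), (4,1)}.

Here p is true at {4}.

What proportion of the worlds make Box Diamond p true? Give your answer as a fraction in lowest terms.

1/2

1: successors {4}; Diamond p there: 4:F. ✗
2: successors {1}; Diamond p there: 1:T. ✓
3: successors {4}; Diamond p there: 4:F. ✗
4: successors {1}; Diamond p there: 1:T. ✓
That's 2 of 4 worlds, so 2/4 = 1/2.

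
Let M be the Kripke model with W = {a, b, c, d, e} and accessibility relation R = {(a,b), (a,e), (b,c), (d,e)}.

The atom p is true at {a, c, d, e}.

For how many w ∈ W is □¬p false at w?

a: successors {b, e}; ¬p there: b:T, e:F. ✗
b: successors {c}; ¬p there: c:F. ✗
c: no successors, so □¬p holds vacuously. ✓
d: successors {e}; ¬p there: e:F. ✗
e: no successors, so □¬p holds vacuously. ✓
Satisfying worlds: {c, e}.
So □¬p fails at the other 3 worlds.

3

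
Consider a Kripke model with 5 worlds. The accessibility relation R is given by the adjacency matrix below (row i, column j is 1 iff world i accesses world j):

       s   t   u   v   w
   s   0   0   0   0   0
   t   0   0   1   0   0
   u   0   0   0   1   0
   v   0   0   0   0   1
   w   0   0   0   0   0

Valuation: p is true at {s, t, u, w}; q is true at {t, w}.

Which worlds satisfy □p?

{s, t, v, w}

s: no successors, so □p holds vacuously. ✓
t: successors {u}; p there: u:T. ✓
u: successors {v}; p there: v:F. ✗
v: successors {w}; p there: w:T. ✓
w: no successors, so □p holds vacuously. ✓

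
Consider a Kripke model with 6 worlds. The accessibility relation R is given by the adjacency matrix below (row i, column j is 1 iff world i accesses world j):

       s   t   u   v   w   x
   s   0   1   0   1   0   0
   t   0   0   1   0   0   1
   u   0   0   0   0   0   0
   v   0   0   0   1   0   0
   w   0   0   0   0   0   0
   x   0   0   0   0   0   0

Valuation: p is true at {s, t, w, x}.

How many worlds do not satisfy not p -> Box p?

s: not p is F, Box p is F. ✓
t: not p is F, Box p is F. ✓
u: not p is T, Box p is T. ✓
v: not p is T, Box p is F. ✗
w: not p is F, Box p is T. ✓
x: not p is F, Box p is T. ✓
Satisfying worlds: {s, t, u, w, x}.
So not p -> Box p fails at the other 1 world.

1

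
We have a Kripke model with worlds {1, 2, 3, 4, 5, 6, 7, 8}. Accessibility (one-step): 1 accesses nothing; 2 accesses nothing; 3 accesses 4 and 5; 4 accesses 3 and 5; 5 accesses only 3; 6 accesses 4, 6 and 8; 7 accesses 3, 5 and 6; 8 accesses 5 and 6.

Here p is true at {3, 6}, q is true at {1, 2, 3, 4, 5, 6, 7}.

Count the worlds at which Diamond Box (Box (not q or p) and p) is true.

0

1: no successors, so Diamond Box (Box (not q or p) and p) fails. ✗
2: no successors, so Diamond Box (Box (not q or p) and p) fails. ✗
3: successors {4, 5}; Box (Box (not q or p) and p) there: 4:F, 5:F. ✗
4: successors {3, 5}; Box (Box (not q or p) and p) there: 3:F, 5:F. ✗
5: successors {3}; Box (Box (not q or p) and p) there: 3:F. ✗
6: successors {4, 6, 8}; Box (Box (not q or p) and p) there: 4:F, 6:F, 8:F. ✗
7: successors {3, 5, 6}; Box (Box (not q or p) and p) there: 3:F, 5:F, 6:F. ✗
8: successors {5, 6}; Box (Box (not q or p) and p) there: 5:F, 6:F. ✗
Satisfying worlds: ∅.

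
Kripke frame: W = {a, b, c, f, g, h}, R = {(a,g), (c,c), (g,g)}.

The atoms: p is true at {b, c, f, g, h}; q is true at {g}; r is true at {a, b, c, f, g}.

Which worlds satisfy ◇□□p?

a: successors {g}; □□p there: g:T. ✓
b: no successors, so ◇□□p fails. ✗
c: successors {c}; □□p there: c:T. ✓
f: no successors, so ◇□□p fails. ✗
g: successors {g}; □□p there: g:T. ✓
h: no successors, so ◇□□p fails. ✗

{a, c, g}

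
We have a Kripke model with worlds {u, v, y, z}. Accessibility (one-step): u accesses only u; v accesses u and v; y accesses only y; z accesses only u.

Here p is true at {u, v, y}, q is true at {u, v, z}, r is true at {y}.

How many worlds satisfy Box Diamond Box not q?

1

u: successors {u}; Diamond Box not q there: u:F. ✗
v: successors {u, v}; Diamond Box not q there: u:F, v:F. ✗
y: successors {y}; Diamond Box not q there: y:T. ✓
z: successors {u}; Diamond Box not q there: u:F. ✗
Satisfying worlds: {y}.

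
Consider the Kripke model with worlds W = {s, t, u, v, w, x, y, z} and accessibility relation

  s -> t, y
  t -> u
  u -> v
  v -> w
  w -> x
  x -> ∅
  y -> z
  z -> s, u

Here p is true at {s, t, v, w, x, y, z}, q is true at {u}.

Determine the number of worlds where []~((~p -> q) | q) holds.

s: successors {t, y}; ~((~p -> q) | q) there: t:F, y:F. ✗
t: successors {u}; ~((~p -> q) | q) there: u:F. ✗
u: successors {v}; ~((~p -> q) | q) there: v:F. ✗
v: successors {w}; ~((~p -> q) | q) there: w:F. ✗
w: successors {x}; ~((~p -> q) | q) there: x:F. ✗
x: no successors, so []~((~p -> q) | q) holds vacuously. ✓
y: successors {z}; ~((~p -> q) | q) there: z:F. ✗
z: successors {s, u}; ~((~p -> q) | q) there: s:F, u:F. ✗
Satisfying worlds: {x}.

1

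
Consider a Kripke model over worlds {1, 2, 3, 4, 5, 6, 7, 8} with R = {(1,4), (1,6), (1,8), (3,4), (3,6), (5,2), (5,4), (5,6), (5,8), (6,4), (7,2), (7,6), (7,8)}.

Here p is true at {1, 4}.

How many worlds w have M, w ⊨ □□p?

1: successors {4, 6, 8}; □p there: 4:T, 6:T, 8:T. ✓
2: no successors, so □□p holds vacuously. ✓
3: successors {4, 6}; □p there: 4:T, 6:T. ✓
4: no successors, so □□p holds vacuously. ✓
5: successors {2, 4, 6, 8}; □p there: 2:T, 4:T, 6:T, 8:T. ✓
6: successors {4}; □p there: 4:T. ✓
7: successors {2, 6, 8}; □p there: 2:T, 6:T, 8:T. ✓
8: no successors, so □□p holds vacuously. ✓
Satisfying worlds: {1, 2, 3, 4, 5, 6, 7, 8}.

8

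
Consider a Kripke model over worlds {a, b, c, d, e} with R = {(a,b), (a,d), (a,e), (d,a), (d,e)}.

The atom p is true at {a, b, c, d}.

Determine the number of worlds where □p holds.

3

a: successors {b, d, e}; p there: b:T, d:T, e:F. ✗
b: no successors, so □p holds vacuously. ✓
c: no successors, so □p holds vacuously. ✓
d: successors {a, e}; p there: a:T, e:F. ✗
e: no successors, so □p holds vacuously. ✓
Satisfying worlds: {b, c, e}.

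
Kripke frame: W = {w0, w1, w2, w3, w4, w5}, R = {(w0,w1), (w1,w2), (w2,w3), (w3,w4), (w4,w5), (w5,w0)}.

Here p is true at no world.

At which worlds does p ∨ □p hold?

∅

w0: p is F, □p is F. ✗
w1: p is F, □p is F. ✗
w2: p is F, □p is F. ✗
w3: p is F, □p is F. ✗
w4: p is F, □p is F. ✗
w5: p is F, □p is F. ✗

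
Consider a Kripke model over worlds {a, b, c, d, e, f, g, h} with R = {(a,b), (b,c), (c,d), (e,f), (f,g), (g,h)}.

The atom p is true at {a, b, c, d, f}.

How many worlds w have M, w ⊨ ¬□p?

2

a: □p is T. ✗
b: □p is T. ✗
c: □p is T. ✗
d: □p is T. ✗
e: □p is T. ✗
f: □p is F. ✓
g: □p is F. ✓
h: □p is T. ✗
Satisfying worlds: {f, g}.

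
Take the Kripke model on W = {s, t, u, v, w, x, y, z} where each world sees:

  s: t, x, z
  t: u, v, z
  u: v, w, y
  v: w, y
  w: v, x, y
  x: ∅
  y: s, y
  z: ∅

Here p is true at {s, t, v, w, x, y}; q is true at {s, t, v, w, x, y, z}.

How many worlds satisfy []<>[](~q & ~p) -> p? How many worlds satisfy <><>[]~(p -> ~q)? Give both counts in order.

7 and 6

For []<>[](~q & ~p) -> p:
s: []<>[](~q & ~p) is F, p is T. ✓
t: []<>[](~q & ~p) is F, p is T. ✓
u: []<>[](~q & ~p) is F, p is F. ✓
v: []<>[](~q & ~p) is F, p is T. ✓
w: []<>[](~q & ~p) is F, p is T. ✓
x: []<>[](~q & ~p) is T, p is T. ✓
y: []<>[](~q & ~p) is F, p is T. ✓
z: []<>[](~q & ~p) is T, p is F. ✗
— 7 worlds.
For <><>[]~(p -> ~q):
s: successors {t, x, z}; <>[]~(p -> ~q) there: t:T, x:F, z:F. ✓
t: successors {u, v, z}; <>[]~(p -> ~q) there: u:T, v:T, z:F. ✓
u: successors {v, w, y}; <>[]~(p -> ~q) there: v:T, w:T, y:T. ✓
v: successors {w, y}; <>[]~(p -> ~q) there: w:T, y:T. ✓
w: successors {v, x, y}; <>[]~(p -> ~q) there: v:T, x:F, y:T. ✓
x: no successors, so <><>[]~(p -> ~q) fails. ✗
y: successors {s, y}; <>[]~(p -> ~q) there: s:T, y:T. ✓
z: no successors, so <><>[]~(p -> ~q) fails. ✗
— 6 worlds.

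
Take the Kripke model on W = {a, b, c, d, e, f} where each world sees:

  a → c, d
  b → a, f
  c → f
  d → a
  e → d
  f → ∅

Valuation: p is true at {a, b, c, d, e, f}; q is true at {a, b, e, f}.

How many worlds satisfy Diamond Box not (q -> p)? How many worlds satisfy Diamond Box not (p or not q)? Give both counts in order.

2 and 2

For Diamond Box not (q -> p):
a: successors {c, d}; Box not (q -> p) there: c:F, d:F. ✗
b: successors {a, f}; Box not (q -> p) there: a:F, f:T. ✓
c: successors {f}; Box not (q -> p) there: f:T. ✓
d: successors {a}; Box not (q -> p) there: a:F. ✗
e: successors {d}; Box not (q -> p) there: d:F. ✗
f: no successors, so Diamond Box not (q -> p) fails. ✗
— 2 worlds.
For Diamond Box not (p or not q):
a: successors {c, d}; Box not (p or not q) there: c:F, d:F. ✗
b: successors {a, f}; Box not (p or not q) there: a:F, f:T. ✓
c: successors {f}; Box not (p or not q) there: f:T. ✓
d: successors {a}; Box not (p or not q) there: a:F. ✗
e: successors {d}; Box not (p or not q) there: d:F. ✗
f: no successors, so Diamond Box not (p or not q) fails. ✗
— 2 worlds.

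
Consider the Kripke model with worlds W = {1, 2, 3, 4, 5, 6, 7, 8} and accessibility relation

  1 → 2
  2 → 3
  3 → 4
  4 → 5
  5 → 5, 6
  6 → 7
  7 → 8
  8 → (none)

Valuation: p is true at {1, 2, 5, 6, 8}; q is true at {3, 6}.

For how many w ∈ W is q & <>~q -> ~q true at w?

1: q & <>~q is F, ~q is T. ✓
2: q & <>~q is F, ~q is T. ✓
3: q & <>~q is T, ~q is F. ✗
4: q & <>~q is F, ~q is T. ✓
5: q & <>~q is F, ~q is T. ✓
6: q & <>~q is T, ~q is F. ✗
7: q & <>~q is F, ~q is T. ✓
8: q & <>~q is F, ~q is T. ✓
Satisfying worlds: {1, 2, 4, 5, 7, 8}.

6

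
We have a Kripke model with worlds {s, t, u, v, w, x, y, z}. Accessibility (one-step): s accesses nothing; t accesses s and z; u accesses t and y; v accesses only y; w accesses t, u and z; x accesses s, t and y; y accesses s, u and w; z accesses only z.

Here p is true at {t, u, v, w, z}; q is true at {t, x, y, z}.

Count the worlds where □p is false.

5

s: no successors, so □p holds vacuously. ✓
t: successors {s, z}; p there: s:F, z:T. ✗
u: successors {t, y}; p there: t:T, y:F. ✗
v: successors {y}; p there: y:F. ✗
w: successors {t, u, z}; p there: t:T, u:T, z:T. ✓
x: successors {s, t, y}; p there: s:F, t:T, y:F. ✗
y: successors {s, u, w}; p there: s:F, u:T, w:T. ✗
z: successors {z}; p there: z:T. ✓
Satisfying worlds: {s, w, z}.
So □p fails at the other 5 worlds.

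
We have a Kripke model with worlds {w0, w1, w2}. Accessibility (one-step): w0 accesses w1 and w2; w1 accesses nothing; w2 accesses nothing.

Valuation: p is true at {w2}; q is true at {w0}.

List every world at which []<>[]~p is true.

w0: successors {w1, w2}; <>[]~p there: w1:F, w2:F. ✗
w1: no successors, so []<>[]~p holds vacuously. ✓
w2: no successors, so []<>[]~p holds vacuously. ✓

{w1, w2}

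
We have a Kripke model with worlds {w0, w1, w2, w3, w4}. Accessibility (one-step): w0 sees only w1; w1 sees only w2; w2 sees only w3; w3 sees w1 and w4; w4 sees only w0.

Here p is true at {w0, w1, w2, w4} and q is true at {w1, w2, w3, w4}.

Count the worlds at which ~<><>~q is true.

4

w0: <><>~q is F. ✓
w1: <><>~q is F. ✓
w2: <><>~q is F. ✓
w3: <><>~q is T. ✗
w4: <><>~q is F. ✓
Satisfying worlds: {w0, w1, w2, w4}.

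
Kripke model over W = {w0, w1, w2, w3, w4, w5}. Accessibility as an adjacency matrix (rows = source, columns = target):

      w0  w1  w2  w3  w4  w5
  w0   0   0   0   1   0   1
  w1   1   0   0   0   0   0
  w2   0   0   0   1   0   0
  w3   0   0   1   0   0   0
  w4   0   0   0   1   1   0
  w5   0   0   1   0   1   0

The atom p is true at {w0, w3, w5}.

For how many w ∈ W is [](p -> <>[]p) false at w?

w0: successors {w3, w5}; p -> <>[]p there: w3:T, w5:T. ✓
w1: successors {w0}; p -> <>[]p there: w0:F. ✗
w2: successors {w3}; p -> <>[]p there: w3:T. ✓
w3: successors {w2}; p -> <>[]p there: w2:T. ✓
w4: successors {w3, w4}; p -> <>[]p there: w3:T, w4:T. ✓
w5: successors {w2, w4}; p -> <>[]p there: w2:T, w4:T. ✓
Satisfying worlds: {w0, w2, w3, w4, w5}.
So [](p -> <>[]p) fails at the other 1 world.

1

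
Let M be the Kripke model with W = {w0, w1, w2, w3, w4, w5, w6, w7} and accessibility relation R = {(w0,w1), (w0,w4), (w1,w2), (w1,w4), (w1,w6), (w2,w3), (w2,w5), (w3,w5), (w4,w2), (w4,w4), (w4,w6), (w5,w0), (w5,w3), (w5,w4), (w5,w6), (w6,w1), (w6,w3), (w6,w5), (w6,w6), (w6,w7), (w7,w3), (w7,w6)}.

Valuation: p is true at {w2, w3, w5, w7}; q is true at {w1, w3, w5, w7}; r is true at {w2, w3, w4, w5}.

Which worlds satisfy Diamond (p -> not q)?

w0: successors {w1, w4}; p -> not q there: w1:T, w4:T. ✓
w1: successors {w2, w4, w6}; p -> not q there: w2:T, w4:T, w6:T. ✓
w2: successors {w3, w5}; p -> not q there: w3:F, w5:F. ✗
w3: successors {w5}; p -> not q there: w5:F. ✗
w4: successors {w2, w4, w6}; p -> not q there: w2:T, w4:T, w6:T. ✓
w5: successors {w0, w3, w4, w6}; p -> not q there: w0:T, w3:F, w4:T, w6:T. ✓
w6: successors {w1, w3, w5, w6, w7}; p -> not q there: w1:T, w3:F, w5:F, w6:T, w7:F. ✓
w7: successors {w3, w6}; p -> not q there: w3:F, w6:T. ✓

{w0, w1, w4, w5, w6, w7}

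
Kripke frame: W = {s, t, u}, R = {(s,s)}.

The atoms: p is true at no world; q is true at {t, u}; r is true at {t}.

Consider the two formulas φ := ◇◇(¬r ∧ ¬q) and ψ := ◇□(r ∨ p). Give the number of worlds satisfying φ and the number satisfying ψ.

For ◇◇(¬r ∧ ¬q):
s: successors {s}; ◇(¬r ∧ ¬q) there: s:T. ✓
t: no successors, so ◇◇(¬r ∧ ¬q) fails. ✗
u: no successors, so ◇◇(¬r ∧ ¬q) fails. ✗
— 1 world.
For ◇□(r ∨ p):
s: successors {s}; □(r ∨ p) there: s:F. ✗
t: no successors, so ◇□(r ∨ p) fails. ✗
u: no successors, so ◇□(r ∨ p) fails. ✗
— 0 worlds.

1 and 0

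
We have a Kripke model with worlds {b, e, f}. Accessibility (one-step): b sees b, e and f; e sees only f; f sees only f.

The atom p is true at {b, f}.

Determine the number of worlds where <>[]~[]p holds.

0

b: successors {b, e, f}; []~[]p there: b:F, e:F, f:F. ✗
e: successors {f}; []~[]p there: f:F. ✗
f: successors {f}; []~[]p there: f:F. ✗
Satisfying worlds: ∅.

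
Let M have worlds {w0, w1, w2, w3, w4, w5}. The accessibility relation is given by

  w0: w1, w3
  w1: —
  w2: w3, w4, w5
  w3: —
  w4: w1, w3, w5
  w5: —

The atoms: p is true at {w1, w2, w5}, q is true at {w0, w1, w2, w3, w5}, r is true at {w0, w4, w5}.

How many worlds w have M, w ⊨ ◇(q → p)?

3

w0: successors {w1, w3}; q → p there: w1:T, w3:F. ✓
w1: no successors, so ◇(q → p) fails. ✗
w2: successors {w3, w4, w5}; q → p there: w3:F, w4:T, w5:T. ✓
w3: no successors, so ◇(q → p) fails. ✗
w4: successors {w1, w3, w5}; q → p there: w1:T, w3:F, w5:T. ✓
w5: no successors, so ◇(q → p) fails. ✗
Satisfying worlds: {w0, w2, w4}.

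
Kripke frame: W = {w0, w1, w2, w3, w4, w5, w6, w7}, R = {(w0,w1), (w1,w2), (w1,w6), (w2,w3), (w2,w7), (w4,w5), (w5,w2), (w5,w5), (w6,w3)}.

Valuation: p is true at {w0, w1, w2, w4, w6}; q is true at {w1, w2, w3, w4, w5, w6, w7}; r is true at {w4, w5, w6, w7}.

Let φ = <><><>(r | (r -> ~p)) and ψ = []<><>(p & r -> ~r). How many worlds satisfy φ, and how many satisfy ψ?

3 and 4

For <><><>(r | (r -> ~p)):
w0: successors {w1}; <><>(r | (r -> ~p)) there: w1:T. ✓
w1: successors {w2, w6}; <><>(r | (r -> ~p)) there: w2:F, w6:F. ✗
w2: successors {w3, w7}; <><>(r | (r -> ~p)) there: w3:F, w7:F. ✗
w3: no successors, so <><><>(r | (r -> ~p)) fails. ✗
w4: successors {w5}; <><>(r | (r -> ~p)) there: w5:T. ✓
w5: successors {w2, w5}; <><>(r | (r -> ~p)) there: w2:F, w5:T. ✓
w6: successors {w3}; <><>(r | (r -> ~p)) there: w3:F. ✗
w7: no successors, so <><><>(r | (r -> ~p)) fails. ✗
— 3 worlds.
For []<><>(p & r -> ~r):
w0: successors {w1}; <><>(p & r -> ~r) there: w1:T. ✓
w1: successors {w2, w6}; <><>(p & r -> ~r) there: w2:F, w6:F. ✗
w2: successors {w3, w7}; <><>(p & r -> ~r) there: w3:F, w7:F. ✗
w3: no successors, so []<><>(p & r -> ~r) holds vacuously. ✓
w4: successors {w5}; <><>(p & r -> ~r) there: w5:T. ✓
w5: successors {w2, w5}; <><>(p & r -> ~r) there: w2:F, w5:T. ✗
w6: successors {w3}; <><>(p & r -> ~r) there: w3:F. ✗
w7: no successors, so []<><>(p & r -> ~r) holds vacuously. ✓
— 4 worlds.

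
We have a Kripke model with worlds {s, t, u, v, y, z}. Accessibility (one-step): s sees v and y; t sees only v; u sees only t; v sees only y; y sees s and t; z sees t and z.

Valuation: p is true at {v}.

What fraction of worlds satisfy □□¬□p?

s: successors {v, y}; □¬□p there: v:T, y:F. ✗
t: successors {v}; □¬□p there: v:T. ✓
u: successors {t}; □¬□p there: t:T. ✓
v: successors {y}; □¬□p there: y:F. ✗
y: successors {s, t}; □¬□p there: s:T, t:T. ✓
z: successors {t, z}; □¬□p there: t:T, z:F. ✗
That's 3 of 6 worlds, so 3/6 = 1/2.

1/2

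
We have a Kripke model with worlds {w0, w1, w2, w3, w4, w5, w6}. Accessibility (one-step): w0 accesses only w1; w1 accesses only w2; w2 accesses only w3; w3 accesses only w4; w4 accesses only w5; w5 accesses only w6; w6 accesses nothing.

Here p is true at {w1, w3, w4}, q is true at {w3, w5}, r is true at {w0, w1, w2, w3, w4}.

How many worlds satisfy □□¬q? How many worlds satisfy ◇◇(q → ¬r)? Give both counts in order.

5 and 4

For □□¬q:
w0: successors {w1}; □¬q there: w1:T. ✓
w1: successors {w2}; □¬q there: w2:F. ✗
w2: successors {w3}; □¬q there: w3:T. ✓
w3: successors {w4}; □¬q there: w4:F. ✗
w4: successors {w5}; □¬q there: w5:T. ✓
w5: successors {w6}; □¬q there: w6:T. ✓
w6: no successors, so □□¬q holds vacuously. ✓
— 5 worlds.
For ◇◇(q → ¬r):
w0: successors {w1}; ◇(q → ¬r) there: w1:T. ✓
w1: successors {w2}; ◇(q → ¬r) there: w2:F. ✗
w2: successors {w3}; ◇(q → ¬r) there: w3:T. ✓
w3: successors {w4}; ◇(q → ¬r) there: w4:T. ✓
w4: successors {w5}; ◇(q → ¬r) there: w5:T. ✓
w5: successors {w6}; ◇(q → ¬r) there: w6:F. ✗
w6: no successors, so ◇◇(q → ¬r) fails. ✗
— 4 worlds.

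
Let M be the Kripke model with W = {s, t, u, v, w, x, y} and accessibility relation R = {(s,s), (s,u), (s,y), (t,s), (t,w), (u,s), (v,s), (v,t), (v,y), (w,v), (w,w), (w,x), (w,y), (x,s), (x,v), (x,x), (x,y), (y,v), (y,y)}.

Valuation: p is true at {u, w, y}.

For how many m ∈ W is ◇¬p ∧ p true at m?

s: ◇¬p is T, p is F. ✗
t: ◇¬p is T, p is F. ✗
u: ◇¬p is T, p is T. ✓
v: ◇¬p is T, p is F. ✗
w: ◇¬p is T, p is T. ✓
x: ◇¬p is T, p is F. ✗
y: ◇¬p is T, p is T. ✓
Satisfying worlds: {u, w, y}.

3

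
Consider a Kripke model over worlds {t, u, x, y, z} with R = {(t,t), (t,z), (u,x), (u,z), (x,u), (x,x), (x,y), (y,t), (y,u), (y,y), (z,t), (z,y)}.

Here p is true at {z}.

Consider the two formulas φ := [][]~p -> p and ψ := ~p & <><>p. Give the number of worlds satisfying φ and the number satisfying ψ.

For [][]~p -> p:
t: [][]~p is F, p is F. ✓
u: [][]~p is T, p is F. ✗
x: [][]~p is F, p is F. ✓
y: [][]~p is F, p is F. ✓
z: [][]~p is F, p is T. ✓
— 4 worlds.
For ~p & <><>p:
t: ~p is T, <><>p is T. ✓
u: ~p is T, <><>p is F. ✗
x: ~p is T, <><>p is T. ✓
y: ~p is T, <><>p is T. ✓
z: ~p is F, <><>p is T. ✗
— 3 worlds.

4 and 3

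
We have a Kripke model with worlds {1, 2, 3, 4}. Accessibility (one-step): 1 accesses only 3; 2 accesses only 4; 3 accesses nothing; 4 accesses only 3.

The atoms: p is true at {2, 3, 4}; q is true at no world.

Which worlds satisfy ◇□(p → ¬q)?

{1, 2, 4}

1: successors {3}; □(p → ¬q) there: 3:T. ✓
2: successors {4}; □(p → ¬q) there: 4:T. ✓
3: no successors, so ◇□(p → ¬q) fails. ✗
4: successors {3}; □(p → ¬q) there: 3:T. ✓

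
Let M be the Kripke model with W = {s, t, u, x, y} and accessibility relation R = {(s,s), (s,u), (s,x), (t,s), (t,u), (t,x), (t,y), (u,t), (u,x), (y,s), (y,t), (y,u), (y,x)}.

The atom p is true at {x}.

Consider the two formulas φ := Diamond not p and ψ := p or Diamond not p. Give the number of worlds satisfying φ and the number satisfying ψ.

4 and 5

For Diamond not p:
s: successors {s, u, x}; not p there: s:T, u:T, x:F. ✓
t: successors {s, u, x, y}; not p there: s:T, u:T, x:F, y:T. ✓
u: successors {t, x}; not p there: t:T, x:F. ✓
x: no successors, so Diamond not p fails. ✗
y: successors {s, t, u, x}; not p there: s:T, t:T, u:T, x:F. ✓
— 4 worlds.
For p or Diamond not p:
s: p is F, Diamond not p is T. ✓
t: p is F, Diamond not p is T. ✓
u: p is F, Diamond not p is T. ✓
x: p is T, Diamond not p is F. ✓
y: p is F, Diamond not p is T. ✓
— 5 worlds.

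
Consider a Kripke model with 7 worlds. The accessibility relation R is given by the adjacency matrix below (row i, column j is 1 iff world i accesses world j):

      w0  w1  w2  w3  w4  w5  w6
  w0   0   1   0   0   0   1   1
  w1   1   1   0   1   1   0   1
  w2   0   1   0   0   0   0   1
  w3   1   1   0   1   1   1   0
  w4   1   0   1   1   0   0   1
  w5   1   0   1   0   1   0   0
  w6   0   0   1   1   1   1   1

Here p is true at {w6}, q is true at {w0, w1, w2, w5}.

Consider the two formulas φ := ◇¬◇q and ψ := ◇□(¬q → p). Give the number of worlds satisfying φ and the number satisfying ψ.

For ◇¬◇q:
w0: successors {w1, w5, w6}; ¬◇q there: w1:F, w5:F, w6:F. ✗
w1: successors {w0, w1, w3, w4, w6}; ¬◇q there: w0:F, w1:F, w3:F, w4:F, w6:F. ✗
w2: successors {w1, w6}; ¬◇q there: w1:F, w6:F. ✗
w3: successors {w0, w1, w3, w4, w5}; ¬◇q there: w0:F, w1:F, w3:F, w4:F, w5:F. ✗
w4: successors {w0, w2, w3, w6}; ¬◇q there: w0:F, w2:F, w3:F, w6:F. ✗
w5: successors {w0, w2, w4}; ¬◇q there: w0:F, w2:F, w4:F. ✗
w6: successors {w2, w3, w4, w5, w6}; ¬◇q there: w2:F, w3:F, w4:F, w5:F, w6:F. ✗
— 0 worlds.
For ◇□(¬q → p):
w0: successors {w1, w5, w6}; □(¬q → p) there: w1:F, w5:F, w6:F. ✗
w1: successors {w0, w1, w3, w4, w6}; □(¬q → p) there: w0:T, w1:F, w3:F, w4:F, w6:F. ✓
w2: successors {w1, w6}; □(¬q → p) there: w1:F, w6:F. ✗
w3: successors {w0, w1, w3, w4, w5}; □(¬q → p) there: w0:T, w1:F, w3:F, w4:F, w5:F. ✓
w4: successors {w0, w2, w3, w6}; □(¬q → p) there: w0:T, w2:T, w3:F, w6:F. ✓
w5: successors {w0, w2, w4}; □(¬q → p) there: w0:T, w2:T, w4:F. ✓
w6: successors {w2, w3, w4, w5, w6}; □(¬q → p) there: w2:T, w3:F, w4:F, w5:F, w6:F. ✓
— 5 worlds.

0 and 5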